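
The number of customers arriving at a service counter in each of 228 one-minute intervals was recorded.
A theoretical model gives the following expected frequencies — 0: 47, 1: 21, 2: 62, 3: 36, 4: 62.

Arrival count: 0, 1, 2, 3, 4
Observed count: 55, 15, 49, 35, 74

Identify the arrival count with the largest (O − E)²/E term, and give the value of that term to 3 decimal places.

cat         O        E   (O−E)²/E
0          55       47     1.3617
1          15       21     1.7143
2          49       62     2.7258
3          35       36     0.0278
4          74       62     2.3226
The largest term is for 2: 2.726.

2, 2.726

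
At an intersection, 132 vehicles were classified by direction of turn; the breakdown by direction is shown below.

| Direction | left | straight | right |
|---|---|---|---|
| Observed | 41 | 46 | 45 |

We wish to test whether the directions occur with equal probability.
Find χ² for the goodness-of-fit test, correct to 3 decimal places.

Under H₀ each category has probability 1/3, so each expected count is 132/3 = 44.
cat           O        E   (O−E)²/E
left         41       44     0.2045
straight     46       44     0.0909
right        45       44     0.0227
Sum = 0.318

0.318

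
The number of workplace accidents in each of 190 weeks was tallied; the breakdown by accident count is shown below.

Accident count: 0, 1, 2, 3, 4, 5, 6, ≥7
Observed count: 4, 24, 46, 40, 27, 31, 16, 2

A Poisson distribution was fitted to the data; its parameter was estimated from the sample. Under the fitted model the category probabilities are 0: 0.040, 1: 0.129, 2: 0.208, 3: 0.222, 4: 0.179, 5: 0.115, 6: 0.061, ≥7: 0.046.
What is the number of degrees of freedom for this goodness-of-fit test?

6

There are k = 8 categories and 1 parameter estimated from the data, so df = 8 − 1 − 1 = 6.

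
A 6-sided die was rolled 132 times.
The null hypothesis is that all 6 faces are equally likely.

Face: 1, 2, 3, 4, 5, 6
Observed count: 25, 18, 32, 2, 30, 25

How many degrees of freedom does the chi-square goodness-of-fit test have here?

5

There are k = 6 categories and no parameters were estimated from the data, so df = 6 − 1 = 5.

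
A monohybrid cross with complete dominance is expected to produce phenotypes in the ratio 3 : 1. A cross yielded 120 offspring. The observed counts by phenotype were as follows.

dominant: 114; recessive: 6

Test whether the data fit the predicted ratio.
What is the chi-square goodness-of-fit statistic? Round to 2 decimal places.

25.60

Ratio total = 4. Expected counts: 120×3/4 = 90, 120×1/4 = 30.
cat            O        E   (O−E)²/E
dominant     114       90      6.400
recessive      6       30     19.200
Sum = 25.60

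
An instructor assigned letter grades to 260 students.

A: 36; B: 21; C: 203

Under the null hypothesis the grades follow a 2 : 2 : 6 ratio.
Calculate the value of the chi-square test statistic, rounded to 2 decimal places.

Ratio total = 10. Expected counts: 260×2/10 = 52, 260×2/10 = 52, 260×6/10 = 156.
cat         O        E   (O−E)²/E
A          36       52      4.923
B          21       52     18.481
C         203      156     14.160
Sum = 37.56

37.56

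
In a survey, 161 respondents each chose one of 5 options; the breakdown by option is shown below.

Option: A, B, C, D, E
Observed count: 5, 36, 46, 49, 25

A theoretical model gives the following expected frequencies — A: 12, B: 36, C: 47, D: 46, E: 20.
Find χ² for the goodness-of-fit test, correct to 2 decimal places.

cat         O        E   (O−E)²/E
A           5       12      4.083
B          36       36      0.000
C          46       47      0.021
D          49       46      0.196
E          25       20      1.250
Sum = 5.55

5.55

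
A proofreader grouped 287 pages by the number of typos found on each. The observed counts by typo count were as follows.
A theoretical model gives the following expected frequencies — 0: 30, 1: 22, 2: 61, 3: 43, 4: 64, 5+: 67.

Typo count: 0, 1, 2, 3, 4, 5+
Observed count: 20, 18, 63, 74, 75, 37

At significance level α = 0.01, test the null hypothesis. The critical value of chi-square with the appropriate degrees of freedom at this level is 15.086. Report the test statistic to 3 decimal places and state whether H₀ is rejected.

41.798; reject

0: (20 − 30)²/30 = 100/30 = 3.3333
1: (18 − 22)²/22 = 16/22 = 0.7273
2: (63 − 61)²/61 = 4/61 = 0.0656
3: (74 − 43)²/43 = 961/43 = 22.3488
4: (75 − 64)²/64 = 121/64 = 1.8906
5+: (37 − 67)²/67 = 900/67 = 13.4328
Sum = 41.798
df = 5. Since 41.798 > 15.086, we reject H₀.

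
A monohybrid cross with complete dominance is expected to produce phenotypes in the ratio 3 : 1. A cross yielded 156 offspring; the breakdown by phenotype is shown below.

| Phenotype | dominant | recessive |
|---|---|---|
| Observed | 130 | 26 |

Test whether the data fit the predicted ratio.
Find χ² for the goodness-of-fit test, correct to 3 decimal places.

Ratio total = 4. Expected counts: 156×3/4 = 117, 156×1/4 = 39.
χ² = (130−117)²/117 + (26−39)²/39
   = 1.4444 + 4.3333
Sum = 5.778

5.778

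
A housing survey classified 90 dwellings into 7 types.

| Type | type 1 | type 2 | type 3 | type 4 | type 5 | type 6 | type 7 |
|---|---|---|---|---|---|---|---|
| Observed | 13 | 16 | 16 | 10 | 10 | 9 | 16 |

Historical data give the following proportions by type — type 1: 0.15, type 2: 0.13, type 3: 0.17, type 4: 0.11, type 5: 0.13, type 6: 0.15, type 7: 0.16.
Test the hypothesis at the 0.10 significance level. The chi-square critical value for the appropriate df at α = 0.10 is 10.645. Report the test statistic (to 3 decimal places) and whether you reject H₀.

Expected counts E_i = n·p_i: 90×0.15 = 13.5, 90×0.13 = 11.7, 90×0.17 = 15.3, 90×0.11 = 9.9, 90×0.13 = 11.7, 90×0.15 = 13.5, 90×0.16 = 14.4.
χ² = (13−13.5)²/13.5 + (16−11.7)²/11.7 + (16−15.3)²/15.3 + (10−9.9)²/9.9 + (10−11.7)²/11.7 + (9−13.5)²/13.5 + (16−14.4)²/14.4
   = 0.0185 + 1.5803 + 0.0320 + 0.0010 + 0.2470 + 1.5000 + 0.1778
Sum = 3.557
df = 6. Since 3.557 < 10.645, we do not reject H₀.

3.557; do not reject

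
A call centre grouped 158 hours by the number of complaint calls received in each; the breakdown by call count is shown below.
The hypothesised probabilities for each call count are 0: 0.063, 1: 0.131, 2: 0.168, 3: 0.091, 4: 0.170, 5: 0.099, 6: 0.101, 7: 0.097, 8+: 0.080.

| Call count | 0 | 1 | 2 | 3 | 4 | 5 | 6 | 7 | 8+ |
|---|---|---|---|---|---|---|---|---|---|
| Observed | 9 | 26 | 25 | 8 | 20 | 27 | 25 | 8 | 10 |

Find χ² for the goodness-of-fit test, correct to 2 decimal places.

23.54

Expected counts E_i = n·p_i: 158×0.063 = 9.954, 158×0.131 = 20.698, 158×0.168 = 26.544, 158×0.091 = 14.378, 158×0.170 = 26.86, 158×0.099 = 15.642, 158×0.101 = 15.958, 158×0.097 = 15.326, 158×0.080 = 12.64.
0: (9 − 9.954)²/9.954 = 0.910116/9.954 = 0.091
1: (26 − 20.698)²/20.698 = 28.111204/20.698 = 1.358
2: (25 − 26.544)²/26.544 = 2.383936/26.544 = 0.090
3: (8 − 14.378)²/14.378 = 40.678884/14.378 = 2.829
4: (20 − 26.86)²/26.86 = 47.0596/26.86 = 1.752
5: (27 − 15.642)²/15.642 = 129.004164/15.642 = 8.247
6: (25 − 15.958)²/15.958 = 81.757764/15.958 = 5.123
7: (8 − 15.326)²/15.326 = 53.670276/15.326 = 3.502
8+: (10 − 12.64)²/12.64 = 6.9696/12.64 = 0.551
Sum = 23.54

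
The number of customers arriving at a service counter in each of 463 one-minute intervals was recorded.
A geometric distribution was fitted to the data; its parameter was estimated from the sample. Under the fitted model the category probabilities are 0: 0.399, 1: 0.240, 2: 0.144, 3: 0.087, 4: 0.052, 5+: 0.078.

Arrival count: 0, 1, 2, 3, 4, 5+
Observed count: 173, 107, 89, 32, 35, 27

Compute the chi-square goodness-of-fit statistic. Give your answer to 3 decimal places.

17.335

Expected counts E_i = n·p_i: 463×0.399 = 184.737, 463×0.240 = 111.12, 463×0.144 = 66.672, 463×0.087 = 40.281, 463×0.052 = 24.076, 463×0.078 = 36.114.
cat         O        E   (O−E)²/E
0         173  184.737     0.7457
1         107   111.12     0.1528
2          89   66.672     7.4775
3          32   40.281     1.7024
4          35   24.076     4.9565
5+         27   36.114     2.3001
Sum = 17.335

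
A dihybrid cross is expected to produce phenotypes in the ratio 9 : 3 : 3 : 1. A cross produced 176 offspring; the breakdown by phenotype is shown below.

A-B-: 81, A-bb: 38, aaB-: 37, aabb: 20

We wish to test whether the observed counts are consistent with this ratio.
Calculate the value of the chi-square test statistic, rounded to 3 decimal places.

Ratio total = 16. Expected counts: 176×9/16 = 99, 176×3/16 = 33, 176×3/16 = 33, 176×1/16 = 11.
cat         O        E   (O−E)²/E
A-B-       81       99     3.2727
A-bb       38       33     0.7576
aaB-       37       33     0.4848
aabb       20       11     7.3636
Sum = 11.879

11.879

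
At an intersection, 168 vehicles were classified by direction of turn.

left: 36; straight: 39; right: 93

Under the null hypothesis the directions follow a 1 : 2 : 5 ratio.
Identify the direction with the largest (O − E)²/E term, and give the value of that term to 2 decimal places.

left, 10.71

Ratio total = 8. Expected counts: 168×1/8 = 21, 168×2/8 = 42, 168×5/8 = 105.
cat           O        E   (O−E)²/E
left         36       21     10.714
straight     39       42      0.214
right        93      105      1.371
The largest term is for left: 10.71.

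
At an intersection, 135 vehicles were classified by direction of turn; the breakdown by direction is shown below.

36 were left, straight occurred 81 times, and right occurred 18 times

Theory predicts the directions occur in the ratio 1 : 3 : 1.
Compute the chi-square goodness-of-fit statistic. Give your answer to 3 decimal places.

Ratio total = 5. Expected counts: 135×1/5 = 27, 135×3/5 = 81, 135×1/5 = 27.
cat           O        E   (O−E)²/E
left         36       27     3.0000
straight     81       81     0.0000
right        18       27     3.0000
Sum = 6.000

6.000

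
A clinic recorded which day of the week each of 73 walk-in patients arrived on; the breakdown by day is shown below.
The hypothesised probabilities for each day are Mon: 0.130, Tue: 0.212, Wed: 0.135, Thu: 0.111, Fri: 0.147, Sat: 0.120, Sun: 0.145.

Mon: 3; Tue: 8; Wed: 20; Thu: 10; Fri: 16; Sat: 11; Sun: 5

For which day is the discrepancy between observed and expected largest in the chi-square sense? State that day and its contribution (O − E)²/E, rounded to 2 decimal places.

Wed, 10.44

Expected counts E_i = n·p_i: 73×0.130 = 9.49, 73×0.212 = 15.476, 73×0.135 = 9.855, 73×0.111 = 8.103, 73×0.147 = 10.731, 73×0.120 = 8.76, 73×0.145 = 10.585.
Mon: (3 − 9.49)²/9.49 = 42.1201/9.49 = 4.438
Tue: (8 − 15.476)²/15.476 = 55.890576/15.476 = 3.611
Wed: (20 − 9.855)²/9.855 = 102.921025/9.855 = 10.444
Thu: (10 − 8.103)²/8.103 = 3.598609/8.103 = 0.444
Fri: (16 − 10.731)²/10.731 = 27.762361/10.731 = 2.587
Sat: (11 − 8.76)²/8.76 = 5.0176/8.76 = 0.573
Sun: (5 − 10.585)²/10.585 = 31.192225/10.585 = 2.947
The largest term is for Wed: 10.44.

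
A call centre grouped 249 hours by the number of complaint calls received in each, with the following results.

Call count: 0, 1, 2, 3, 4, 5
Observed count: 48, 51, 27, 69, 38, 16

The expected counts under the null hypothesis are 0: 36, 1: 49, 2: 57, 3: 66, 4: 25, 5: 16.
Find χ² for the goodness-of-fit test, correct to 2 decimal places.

cat         O        E   (O−E)²/E
0          48       36      4.000
1          51       49      0.082
2          27       57     15.789
3          69       66      0.136
4          38       25      6.760
5          16       16      0.000
Sum = 26.77

26.77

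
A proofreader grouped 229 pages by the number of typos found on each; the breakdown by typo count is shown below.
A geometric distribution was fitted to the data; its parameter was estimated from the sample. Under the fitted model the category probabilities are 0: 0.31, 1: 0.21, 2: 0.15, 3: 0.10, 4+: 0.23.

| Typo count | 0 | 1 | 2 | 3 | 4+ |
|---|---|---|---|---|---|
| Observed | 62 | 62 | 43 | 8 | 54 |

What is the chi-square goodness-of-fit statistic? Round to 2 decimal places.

17.07

Expected counts E_i = n·p_i: 229×0.31 = 70.99, 229×0.21 = 48.09, 229×0.15 = 34.35, 229×0.10 = 22.9, 229×0.23 = 52.67.
χ² = (62−70.99)²/70.99 + (62−48.09)²/48.09 + (43−34.35)²/34.35 + (8−22.9)²/22.9 + (54−52.67)²/52.67
   = 1.138 + 4.023 + 2.178 + 9.695 + 0.034
Sum = 17.07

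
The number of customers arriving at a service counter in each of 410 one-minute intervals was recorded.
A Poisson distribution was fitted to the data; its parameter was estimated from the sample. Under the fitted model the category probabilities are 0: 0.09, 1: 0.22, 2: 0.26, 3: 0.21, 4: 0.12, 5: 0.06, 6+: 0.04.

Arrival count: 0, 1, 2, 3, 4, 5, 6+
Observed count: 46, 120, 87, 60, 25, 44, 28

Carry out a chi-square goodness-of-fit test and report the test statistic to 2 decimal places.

59.01

Expected counts E_i = n·p_i: 410×0.09 = 36.9, 410×0.22 = 90.2, 410×0.26 = 106.6, 410×0.21 = 86.1, 410×0.12 = 49.2, 410×0.06 = 24.6, 410×0.04 = 16.4.
0: (46 − 36.9)²/36.9 = 82.81/36.9 = 2.244
1: (120 − 90.2)²/90.2 = 888.04/90.2 = 9.845
2: (87 − 106.6)²/106.6 = 384.16/106.6 = 3.604
3: (60 − 86.1)²/86.1 = 681.21/86.1 = 7.912
4: (25 − 49.2)²/49.2 = 585.64/49.2 = 11.903
5: (44 − 24.6)²/24.6 = 376.36/24.6 = 15.299
6+: (28 − 16.4)²/16.4 = 134.56/16.4 = 8.205
Sum = 59.01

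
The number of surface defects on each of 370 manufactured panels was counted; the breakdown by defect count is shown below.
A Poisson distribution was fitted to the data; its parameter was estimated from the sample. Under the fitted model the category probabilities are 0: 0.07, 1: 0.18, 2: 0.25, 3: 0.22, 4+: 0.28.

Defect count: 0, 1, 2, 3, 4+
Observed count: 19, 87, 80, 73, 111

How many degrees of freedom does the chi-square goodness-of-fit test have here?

There are k = 5 categories and 1 parameter estimated from the data, so df = 5 − 1 − 1 = 3.

3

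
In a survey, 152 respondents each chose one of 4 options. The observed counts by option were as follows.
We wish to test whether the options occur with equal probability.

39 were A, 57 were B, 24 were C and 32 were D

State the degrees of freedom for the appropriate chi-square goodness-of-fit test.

There are k = 4 categories and no parameters were estimated from the data, so df = 4 − 1 = 3.

3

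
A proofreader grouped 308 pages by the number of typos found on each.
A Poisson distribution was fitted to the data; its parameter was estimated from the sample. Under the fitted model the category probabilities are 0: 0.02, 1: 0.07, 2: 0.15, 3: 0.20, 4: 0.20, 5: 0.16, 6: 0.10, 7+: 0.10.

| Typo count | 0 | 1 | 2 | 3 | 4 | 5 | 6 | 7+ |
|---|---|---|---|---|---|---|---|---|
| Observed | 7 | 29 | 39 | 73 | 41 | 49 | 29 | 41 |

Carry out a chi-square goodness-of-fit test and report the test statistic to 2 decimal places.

16.29

Expected counts E_i = n·p_i: 308×0.02 = 6.16, 308×0.07 = 21.56, 308×0.15 = 46.2, 308×0.20 = 61.6, 308×0.20 = 61.6, 308×0.16 = 49.28, 308×0.10 = 30.8, 308×0.10 = 30.8.
0: (7 − 6.16)²/6.16 = 0.7056/6.16 = 0.115
1: (29 − 21.56)²/21.56 = 55.3536/21.56 = 2.567
2: (39 − 46.2)²/46.2 = 51.84/46.2 = 1.122
3: (73 − 61.6)²/61.6 = 129.96/61.6 = 2.110
4: (41 − 61.6)²/61.6 = 424.36/61.6 = 6.889
5: (49 − 49.28)²/49.28 = 0.0784/49.28 = 0.002
6: (29 − 30.8)²/30.8 = 3.24/30.8 = 0.105
7+: (41 − 30.8)²/30.8 = 104.04/30.8 = 3.378
Sum = 16.29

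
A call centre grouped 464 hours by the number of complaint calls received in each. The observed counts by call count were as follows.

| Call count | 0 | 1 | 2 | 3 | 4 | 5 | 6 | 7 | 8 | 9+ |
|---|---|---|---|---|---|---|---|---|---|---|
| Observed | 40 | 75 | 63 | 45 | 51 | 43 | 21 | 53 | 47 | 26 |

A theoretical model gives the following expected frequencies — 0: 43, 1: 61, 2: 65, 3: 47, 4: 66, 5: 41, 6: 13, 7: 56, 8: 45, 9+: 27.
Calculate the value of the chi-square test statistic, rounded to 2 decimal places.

cat         O        E   (O−E)²/E
0          40       43      0.209
1          75       61      3.213
2          63       65      0.062
3          45       47      0.085
4          51       66      3.409
5          43       41      0.098
6          21       13      4.923
7          53       56      0.161
8          47       45      0.089
9+         26       27      0.037
Sum = 12.29

12.29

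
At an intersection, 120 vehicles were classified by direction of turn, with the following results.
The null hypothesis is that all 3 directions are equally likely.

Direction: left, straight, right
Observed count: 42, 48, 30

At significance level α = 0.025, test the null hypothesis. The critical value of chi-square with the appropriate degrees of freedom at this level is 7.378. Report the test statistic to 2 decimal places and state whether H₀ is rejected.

4.20; do not reject

Under H₀ each category has probability 1/3, so each expected count is 120/3 = 40.
cat           O        E   (O−E)²/E
left         42       40      0.100
straight     48       40      1.600
right        30       40      2.500
Sum = 4.20
df = 2. Since 4.20 < 7.378, we do not reject H₀.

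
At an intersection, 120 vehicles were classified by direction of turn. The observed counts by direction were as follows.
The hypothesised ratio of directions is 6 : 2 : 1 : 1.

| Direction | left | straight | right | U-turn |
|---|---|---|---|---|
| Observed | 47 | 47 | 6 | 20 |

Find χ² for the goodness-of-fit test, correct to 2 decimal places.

39.06

Ratio total = 10. Expected counts: 120×6/10 = 72, 120×2/10 = 24, 120×1/10 = 12, 120×1/10 = 12.
χ² = (47−72)²/72 + (47−24)²/24 + (6−12)²/12 + (20−12)²/12
   = 8.681 + 22.042 + 3.000 + 5.333
Sum = 39.06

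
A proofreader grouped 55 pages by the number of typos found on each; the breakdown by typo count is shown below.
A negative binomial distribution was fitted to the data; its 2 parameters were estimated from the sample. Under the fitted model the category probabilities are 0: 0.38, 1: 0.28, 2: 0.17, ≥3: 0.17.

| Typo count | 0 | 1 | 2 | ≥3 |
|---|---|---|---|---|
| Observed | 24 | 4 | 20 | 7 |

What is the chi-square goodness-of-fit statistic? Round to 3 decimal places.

21.620

Expected counts E_i = n·p_i: 55×0.38 = 20.9, 55×0.28 = 15.4, 55×0.17 = 9.35, 55×0.17 = 9.35.
0: (24 − 20.9)²/20.9 = 9.61/20.9 = 0.4598
1: (4 − 15.4)²/15.4 = 129.96/15.4 = 8.4390
2: (20 − 9.35)²/9.35 = 113.4225/9.35 = 12.1307
≥3: (7 − 9.35)²/9.35 = 5.5225/9.35 = 0.5906
Sum = 21.620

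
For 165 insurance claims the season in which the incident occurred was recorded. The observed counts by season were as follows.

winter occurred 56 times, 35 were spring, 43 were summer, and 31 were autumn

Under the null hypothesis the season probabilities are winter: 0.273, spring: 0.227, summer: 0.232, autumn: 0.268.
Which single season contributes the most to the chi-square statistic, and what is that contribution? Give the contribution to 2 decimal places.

Expected counts E_i = n·p_i: 165×0.273 = 45.045, 165×0.227 = 37.455, 165×0.232 = 38.28, 165×0.268 = 44.22.
winter: (56 − 45.045)²/45.045 = 120.012025/45.045 = 2.664
spring: (35 − 37.455)²/37.455 = 6.027025/37.455 = 0.161
summer: (43 − 38.28)²/38.28 = 22.2784/38.28 = 0.582
autumn: (31 − 44.22)²/44.22 = 174.7684/44.22 = 3.952
The largest term is for autumn: 3.95.

autumn, 3.95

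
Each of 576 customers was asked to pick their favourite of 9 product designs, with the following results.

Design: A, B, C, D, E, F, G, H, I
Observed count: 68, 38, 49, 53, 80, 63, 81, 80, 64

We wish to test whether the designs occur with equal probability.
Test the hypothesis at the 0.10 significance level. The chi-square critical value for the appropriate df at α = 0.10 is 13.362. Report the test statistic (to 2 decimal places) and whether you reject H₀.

28.75; reject

Under H₀ each category has probability 1/9, so each expected count is 576/9 = 64.
cat         O        E   (O−E)²/E
A          68       64      0.250
B          38       64     10.563
C          49       64      3.516
D          53       64      1.891
E          80       64      4.000
F          63       64      0.016
G          81       64      4.516
H          80       64      4.000
I          64       64      0.000
Sum = 28.75
df = 8. Since 28.75 > 13.362, we reject H₀.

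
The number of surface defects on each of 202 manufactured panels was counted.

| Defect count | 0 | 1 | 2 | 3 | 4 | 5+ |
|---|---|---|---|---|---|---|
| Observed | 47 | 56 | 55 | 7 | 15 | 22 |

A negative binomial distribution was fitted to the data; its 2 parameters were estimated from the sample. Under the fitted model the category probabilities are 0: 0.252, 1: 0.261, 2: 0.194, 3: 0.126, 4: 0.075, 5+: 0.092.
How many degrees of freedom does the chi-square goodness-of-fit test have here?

There are k = 6 categories and 2 parameters estimated from the data, so df = 6 − 1 − 2 = 3.

3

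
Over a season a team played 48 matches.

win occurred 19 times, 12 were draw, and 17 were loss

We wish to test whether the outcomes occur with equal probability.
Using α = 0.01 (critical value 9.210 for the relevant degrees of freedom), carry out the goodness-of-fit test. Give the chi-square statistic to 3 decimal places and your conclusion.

1.625; do not reject

Expected count for each of the 3 categories: 48/3 = 16.
χ² = (19−16)²/16 + (12−16)²/16 + (17−16)²/16
   = 0.5625 + 1.0000 + 0.0625
Sum = 1.625
df = 2. Since 1.625 < 9.210, we do not reject H₀.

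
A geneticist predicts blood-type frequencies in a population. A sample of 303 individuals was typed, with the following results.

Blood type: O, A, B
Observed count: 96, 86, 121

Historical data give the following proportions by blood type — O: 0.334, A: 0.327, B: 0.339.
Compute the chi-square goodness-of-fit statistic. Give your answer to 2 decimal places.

5.25

Expected counts E_i = n·p_i: 303×0.334 = 101.202, 303×0.327 = 99.081, 303×0.339 = 102.717.
O: (96 − 101.202)²/101.202 = 27.060804/101.202 = 0.267
A: (86 − 99.081)²/99.081 = 171.112561/99.081 = 1.727
B: (121 − 102.717)²/102.717 = 334.268089/102.717 = 3.254
Sum = 5.25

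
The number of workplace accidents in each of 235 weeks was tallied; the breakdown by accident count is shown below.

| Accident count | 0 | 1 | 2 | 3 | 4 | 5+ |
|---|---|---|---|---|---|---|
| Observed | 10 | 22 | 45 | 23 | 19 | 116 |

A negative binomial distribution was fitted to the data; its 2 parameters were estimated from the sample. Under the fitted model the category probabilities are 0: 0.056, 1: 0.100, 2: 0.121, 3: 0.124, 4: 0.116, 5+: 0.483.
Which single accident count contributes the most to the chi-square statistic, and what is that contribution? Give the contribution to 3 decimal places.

2, 9.650

Expected counts E_i = n·p_i: 235×0.056 = 13.16, 235×0.100 = 23.5, 235×0.121 = 28.435, 235×0.124 = 29.14, 235×0.116 = 27.26, 235×0.483 = 113.505.
0: (10 − 13.16)²/13.16 = 9.9856/13.16 = 0.7588
1: (22 − 23.5)²/23.5 = 2.25/23.5 = 0.0957
2: (45 − 28.435)²/28.435 = 274.399225/28.435 = 9.6501
3: (23 − 29.14)²/29.14 = 37.6996/29.14 = 1.2937
4: (19 − 27.26)²/27.26 = 68.2276/27.26 = 2.5028
5+: (116 − 113.505)²/113.505 = 6.225025/113.505 = 0.0548
The largest term is for 2: 9.650.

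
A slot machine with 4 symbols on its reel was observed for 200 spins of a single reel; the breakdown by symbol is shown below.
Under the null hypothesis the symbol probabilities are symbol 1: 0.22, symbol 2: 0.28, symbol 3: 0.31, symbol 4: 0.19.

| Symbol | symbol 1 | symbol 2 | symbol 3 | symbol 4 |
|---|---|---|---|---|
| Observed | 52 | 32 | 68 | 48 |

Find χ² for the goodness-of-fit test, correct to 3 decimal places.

14.952

Expected counts E_i = n·p_i: 200×0.22 = 44, 200×0.28 = 56, 200×0.31 = 62, 200×0.19 = 38.
χ² = (52−44)²/44 + (32−56)²/56 + (68−62)²/62 + (48−38)²/38
   = 1.4545 + 10.2857 + 0.5806 + 2.6316
Sum = 14.952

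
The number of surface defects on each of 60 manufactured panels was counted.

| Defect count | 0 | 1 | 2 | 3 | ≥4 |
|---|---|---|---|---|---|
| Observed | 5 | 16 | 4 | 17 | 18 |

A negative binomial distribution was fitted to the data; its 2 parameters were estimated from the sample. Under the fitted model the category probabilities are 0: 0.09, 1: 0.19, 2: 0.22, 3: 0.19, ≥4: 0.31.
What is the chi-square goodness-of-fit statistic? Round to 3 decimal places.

Expected counts E_i = n·p_i: 60×0.09 = 5.4, 60×0.19 = 11.4, 60×0.22 = 13.2, 60×0.19 = 11.4, 60×0.31 = 18.6.
χ² = (5−5.4)²/5.4 + (16−11.4)²/11.4 + (4−13.2)²/13.2 + (17−11.4)²/11.4 + (18−18.6)²/18.6
   = 0.0296 + 1.8561 + 6.4121 + 2.7509 + 0.0194
Sum = 11.068

11.068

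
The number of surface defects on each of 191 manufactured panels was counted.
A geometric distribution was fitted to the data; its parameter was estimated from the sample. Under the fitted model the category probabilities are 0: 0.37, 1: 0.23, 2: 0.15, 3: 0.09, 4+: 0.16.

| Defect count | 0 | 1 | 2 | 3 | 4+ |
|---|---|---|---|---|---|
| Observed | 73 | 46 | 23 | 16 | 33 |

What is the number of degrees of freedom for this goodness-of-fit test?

There are k = 5 categories and 1 parameter estimated from the data, so df = 5 − 1 − 1 = 3.

3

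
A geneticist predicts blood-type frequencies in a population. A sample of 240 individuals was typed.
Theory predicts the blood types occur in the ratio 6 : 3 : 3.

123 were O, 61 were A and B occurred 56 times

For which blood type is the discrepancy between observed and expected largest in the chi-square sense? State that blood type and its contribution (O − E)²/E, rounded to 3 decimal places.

Ratio total = 12. Expected counts: 240×6/12 = 120, 240×3/12 = 60, 240×3/12 = 60.
cat         O        E   (O−E)²/E
O         123      120     0.0750
A          61       60     0.0167
B          56       60     0.2667
The largest term is for B: 0.267.

B, 0.267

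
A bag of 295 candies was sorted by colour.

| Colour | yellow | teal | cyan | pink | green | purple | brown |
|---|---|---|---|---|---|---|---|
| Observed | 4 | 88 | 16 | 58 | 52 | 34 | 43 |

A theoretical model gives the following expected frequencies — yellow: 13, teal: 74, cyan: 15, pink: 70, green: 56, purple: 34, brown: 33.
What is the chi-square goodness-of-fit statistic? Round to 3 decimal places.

14.319

yellow: (4 − 13)²/13 = 81/13 = 6.2308
teal: (88 − 74)²/74 = 196/74 = 2.6486
cyan: (16 − 15)²/15 = 1/15 = 0.0667
pink: (58 − 70)²/70 = 144/70 = 2.0571
green: (52 − 56)²/56 = 16/56 = 0.2857
purple: (34 − 34)²/34 = 0/34 = 0.0000
brown: (43 − 33)²/33 = 100/33 = 3.0303
Sum = 14.319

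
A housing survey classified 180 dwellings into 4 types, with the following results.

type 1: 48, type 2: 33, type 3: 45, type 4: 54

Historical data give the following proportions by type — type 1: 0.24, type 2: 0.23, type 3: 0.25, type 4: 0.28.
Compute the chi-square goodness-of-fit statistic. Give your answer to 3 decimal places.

Expected counts E_i = n·p_i: 180×0.24 = 43.2, 180×0.23 = 41.4, 180×0.25 = 45, 180×0.28 = 50.4.
cat         O        E   (O−E)²/E
type 1     48     43.2     0.5333
type 2     33     41.4     1.7043
type 3     45       45     0.0000
type 4     54     50.4     0.2571
Sum = 2.495

2.495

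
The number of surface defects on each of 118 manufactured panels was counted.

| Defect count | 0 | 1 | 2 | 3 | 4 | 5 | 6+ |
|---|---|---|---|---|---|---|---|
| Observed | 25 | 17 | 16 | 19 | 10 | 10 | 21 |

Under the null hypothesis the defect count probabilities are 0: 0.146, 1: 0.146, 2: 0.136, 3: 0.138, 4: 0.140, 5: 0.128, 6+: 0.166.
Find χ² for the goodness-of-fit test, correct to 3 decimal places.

Expected counts E_i = n·p_i: 118×0.146 = 17.228, 118×0.146 = 17.228, 118×0.136 = 16.048, 118×0.138 = 16.284, 118×0.140 = 16.52, 118×0.128 = 15.104, 118×0.166 = 19.588.
cat         O        E   (O−E)²/E
0          25   17.228     3.5062
1          17   17.228     0.0030
2          16   16.048     0.0001
3          19   16.284     0.4530
4          10    16.52     2.5733
5          10   15.104     1.7248
6+         21   19.588     0.1018
Sum = 8.362

8.362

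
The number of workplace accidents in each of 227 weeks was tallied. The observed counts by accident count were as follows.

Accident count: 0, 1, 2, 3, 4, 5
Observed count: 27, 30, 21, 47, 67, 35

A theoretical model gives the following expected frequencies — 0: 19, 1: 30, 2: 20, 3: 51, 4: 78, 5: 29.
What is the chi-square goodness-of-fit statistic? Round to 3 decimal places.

χ² = (27−19)²/19 + (30−30)²/30 + (21−20)²/20 + (47−51)²/51 + (67−78)²/78 + (35−29)²/29
   = 3.3684 + 0.0000 + 0.0500 + 0.3137 + 1.5513 + 1.2414
Sum = 6.525

6.525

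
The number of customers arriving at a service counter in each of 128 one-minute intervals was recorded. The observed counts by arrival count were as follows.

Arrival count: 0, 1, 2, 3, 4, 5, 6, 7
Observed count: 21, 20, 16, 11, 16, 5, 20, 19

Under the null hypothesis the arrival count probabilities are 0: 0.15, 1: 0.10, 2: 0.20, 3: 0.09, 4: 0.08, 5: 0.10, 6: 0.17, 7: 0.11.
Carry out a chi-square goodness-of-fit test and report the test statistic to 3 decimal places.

Expected counts E_i = n·p_i: 128×0.15 = 19.2, 128×0.10 = 12.8, 128×0.20 = 25.6, 128×0.09 = 11.52, 128×0.08 = 10.24, 128×0.10 = 12.8, 128×0.17 = 21.76, 128×0.11 = 14.08.
cat         O        E   (O−E)²/E
0          21     19.2     0.1688
1          20     12.8     4.0500
2          16     25.6     3.6000
3          11    11.52     0.0235
4          16    10.24     3.2400
5           5     12.8     4.7531
6          20    21.76     0.1424
7          19    14.08     1.7192
Sum = 17.697

17.697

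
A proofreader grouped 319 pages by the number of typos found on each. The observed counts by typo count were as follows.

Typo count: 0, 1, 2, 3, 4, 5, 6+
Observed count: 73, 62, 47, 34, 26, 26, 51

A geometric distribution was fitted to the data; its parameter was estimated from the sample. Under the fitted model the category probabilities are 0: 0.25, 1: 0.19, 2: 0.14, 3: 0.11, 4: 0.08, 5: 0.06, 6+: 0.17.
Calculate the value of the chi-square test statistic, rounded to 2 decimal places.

3.42

Expected counts E_i = n·p_i: 319×0.25 = 79.75, 319×0.19 = 60.61, 319×0.14 = 44.66, 319×0.11 = 35.09, 319×0.08 = 25.52, 319×0.06 = 19.14, 319×0.17 = 54.23.
0: (73 − 79.75)²/79.75 = 45.5625/79.75 = 0.571
1: (62 − 60.61)²/60.61 = 1.9321/60.61 = 0.032
2: (47 − 44.66)²/44.66 = 5.4756/44.66 = 0.123
3: (34 − 35.09)²/35.09 = 1.1881/35.09 = 0.034
4: (26 − 25.52)²/25.52 = 0.2304/25.52 = 0.009
5: (26 − 19.14)²/19.14 = 47.0596/19.14 = 2.459
6+: (51 − 54.23)²/54.23 = 10.4329/54.23 = 0.192
Sum = 3.42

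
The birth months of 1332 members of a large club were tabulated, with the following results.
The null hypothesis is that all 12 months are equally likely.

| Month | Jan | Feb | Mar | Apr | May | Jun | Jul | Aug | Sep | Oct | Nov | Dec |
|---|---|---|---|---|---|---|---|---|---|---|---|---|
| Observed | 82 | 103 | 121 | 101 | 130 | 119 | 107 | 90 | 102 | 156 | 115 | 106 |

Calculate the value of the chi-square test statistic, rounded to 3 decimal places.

37.243

Under H₀ each category has probability 1/12, so each expected count is 1332/12 = 111.
Jan: (82 − 111)²/111 = 841/111 = 7.5766
Feb: (103 − 111)²/111 = 64/111 = 0.5766
Mar: (121 − 111)²/111 = 100/111 = 0.9009
Apr: (101 − 111)²/111 = 100/111 = 0.9009
May: (130 − 111)²/111 = 361/111 = 3.2523
Jun: (119 − 111)²/111 = 64/111 = 0.5766
Jul: (107 − 111)²/111 = 16/111 = 0.1441
Aug: (90 − 111)²/111 = 441/111 = 3.9730
Sep: (102 − 111)²/111 = 81/111 = 0.7297
Oct: (156 − 111)²/111 = 2025/111 = 18.2432
Nov: (115 − 111)²/111 = 16/111 = 0.1441
Dec: (106 − 111)²/111 = 25/111 = 0.2252
Sum = 37.243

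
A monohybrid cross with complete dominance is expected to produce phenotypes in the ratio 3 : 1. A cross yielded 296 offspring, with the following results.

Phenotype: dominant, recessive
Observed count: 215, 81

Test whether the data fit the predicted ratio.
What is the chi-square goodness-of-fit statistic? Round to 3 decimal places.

Ratio total = 4. Expected counts: 296×3/4 = 222, 296×1/4 = 74.
χ² = (215−222)²/222 + (81−74)²/74
   = 0.2207 + 0.6622
Sum = 0.883

0.883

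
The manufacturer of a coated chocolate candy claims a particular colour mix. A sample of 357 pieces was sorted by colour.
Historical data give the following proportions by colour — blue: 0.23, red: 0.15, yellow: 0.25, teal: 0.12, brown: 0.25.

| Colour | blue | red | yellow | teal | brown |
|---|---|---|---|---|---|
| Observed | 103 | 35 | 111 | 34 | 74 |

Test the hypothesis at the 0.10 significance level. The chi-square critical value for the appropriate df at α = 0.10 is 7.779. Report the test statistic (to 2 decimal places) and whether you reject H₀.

Expected counts E_i = n·p_i: 357×0.23 = 82.11, 357×0.15 = 53.55, 357×0.25 = 89.25, 357×0.12 = 42.84, 357×0.25 = 89.25.
blue: (103 − 82.11)²/82.11 = 436.3921/82.11 = 5.315
red: (35 − 53.55)²/53.55 = 344.1025/53.55 = 6.426
yellow: (111 − 89.25)²/89.25 = 473.0625/89.25 = 5.300
teal: (34 − 42.84)²/42.84 = 78.1456/42.84 = 1.824
brown: (74 − 89.25)²/89.25 = 232.5625/89.25 = 2.606
Sum = 21.47
df = 4. Since 21.47 > 7.779, we reject H₀.

21.47; reject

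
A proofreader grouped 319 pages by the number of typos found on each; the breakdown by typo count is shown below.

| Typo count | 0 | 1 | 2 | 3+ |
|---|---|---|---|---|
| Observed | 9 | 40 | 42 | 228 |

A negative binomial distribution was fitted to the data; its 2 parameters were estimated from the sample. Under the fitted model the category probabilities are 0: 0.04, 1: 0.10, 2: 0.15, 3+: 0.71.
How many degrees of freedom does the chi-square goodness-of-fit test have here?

1

There are k = 4 categories and 2 parameters estimated from the data, so df = 4 − 1 − 2 = 1.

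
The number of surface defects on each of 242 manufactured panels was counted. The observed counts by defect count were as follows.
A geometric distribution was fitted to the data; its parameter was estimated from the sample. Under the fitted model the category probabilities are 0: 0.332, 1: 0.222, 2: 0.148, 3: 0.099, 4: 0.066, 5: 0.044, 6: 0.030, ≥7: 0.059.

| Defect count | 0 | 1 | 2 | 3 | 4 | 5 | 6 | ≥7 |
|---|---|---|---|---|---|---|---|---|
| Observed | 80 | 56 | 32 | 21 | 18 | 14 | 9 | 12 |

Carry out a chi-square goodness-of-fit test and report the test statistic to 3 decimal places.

2.963

Expected counts E_i = n·p_i: 242×0.332 = 80.344, 242×0.222 = 53.724, 242×0.148 = 35.816, 242×0.099 = 23.958, 242×0.066 = 15.972, 242×0.044 = 10.648, 242×0.030 = 7.26, 242×0.059 = 14.278.
0: (80 − 80.344)²/80.344 = 0.118336/80.344 = 0.0015
1: (56 − 53.724)²/53.724 = 5.180176/53.724 = 0.0964
2: (32 − 35.816)²/35.816 = 14.561856/35.816 = 0.4066
3: (21 − 23.958)²/23.958 = 8.749764/23.958 = 0.3652
4: (18 − 15.972)²/15.972 = 4.112784/15.972 = 0.2575
5: (14 − 10.648)²/10.648 = 11.235904/10.648 = 1.0552
6: (9 − 7.26)²/7.26 = 3.0276/7.26 = 0.4170
≥7: (12 − 14.278)²/14.278 = 5.189284/14.278 = 0.3634
Sum = 2.963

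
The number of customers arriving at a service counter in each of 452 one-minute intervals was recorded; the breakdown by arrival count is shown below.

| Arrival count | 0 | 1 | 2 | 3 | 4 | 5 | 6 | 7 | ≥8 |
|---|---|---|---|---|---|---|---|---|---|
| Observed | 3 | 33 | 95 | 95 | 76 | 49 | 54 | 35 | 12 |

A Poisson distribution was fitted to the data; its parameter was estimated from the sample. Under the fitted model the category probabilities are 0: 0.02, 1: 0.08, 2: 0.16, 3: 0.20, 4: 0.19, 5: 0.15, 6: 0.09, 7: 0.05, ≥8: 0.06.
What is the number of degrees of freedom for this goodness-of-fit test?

There are k = 9 categories and 1 parameter estimated from the data, so df = 9 − 1 − 1 = 7.

7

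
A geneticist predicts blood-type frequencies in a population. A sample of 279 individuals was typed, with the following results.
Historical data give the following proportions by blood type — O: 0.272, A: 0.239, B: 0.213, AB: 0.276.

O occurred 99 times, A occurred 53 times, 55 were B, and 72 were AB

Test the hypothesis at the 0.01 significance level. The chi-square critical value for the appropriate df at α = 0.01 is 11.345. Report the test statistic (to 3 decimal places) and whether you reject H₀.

10.501; do not reject

Expected counts E_i = n·p_i: 279×0.272 = 75.888, 279×0.239 = 66.681, 279×0.213 = 59.427, 279×0.276 = 77.004.
O: (99 − 75.888)²/75.888 = 534.164544/75.888 = 7.0389
A: (53 − 66.681)²/66.681 = 187.169761/66.681 = 2.8069
B: (55 − 59.427)²/59.427 = 19.598329/59.427 = 0.3298
AB: (72 − 77.004)²/77.004 = 25.040016/77.004 = 0.3252
Sum = 10.501
df = 3. Since 10.501 < 11.345, we do not reject H₀.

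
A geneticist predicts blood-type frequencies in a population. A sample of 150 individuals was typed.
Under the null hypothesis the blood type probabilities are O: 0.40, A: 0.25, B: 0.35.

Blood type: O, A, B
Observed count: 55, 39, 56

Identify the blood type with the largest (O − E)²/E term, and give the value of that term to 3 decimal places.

Expected counts E_i = n·p_i: 150×0.40 = 60, 150×0.25 = 37.5, 150×0.35 = 52.5.
cat         O        E   (O−E)²/E
O          55       60     0.4167
A          39     37.5     0.0600
B          56     52.5     0.2333
The largest term is for O: 0.417.

O, 0.417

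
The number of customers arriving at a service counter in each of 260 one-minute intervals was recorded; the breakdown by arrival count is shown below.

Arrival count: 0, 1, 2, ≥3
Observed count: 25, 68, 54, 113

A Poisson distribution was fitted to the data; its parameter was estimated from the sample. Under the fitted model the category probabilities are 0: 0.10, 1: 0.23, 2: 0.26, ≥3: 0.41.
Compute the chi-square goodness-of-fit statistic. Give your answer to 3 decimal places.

Expected counts E_i = n·p_i: 260×0.10 = 26, 260×0.23 = 59.8, 260×0.26 = 67.6, 260×0.41 = 106.6.
χ² = (25−26)²/26 + (68−59.8)²/59.8 + (54−67.6)²/67.6 + (113−106.6)²/106.6
   = 0.0385 + 1.1244 + 2.7361 + 0.3842
Sum = 4.283

4.283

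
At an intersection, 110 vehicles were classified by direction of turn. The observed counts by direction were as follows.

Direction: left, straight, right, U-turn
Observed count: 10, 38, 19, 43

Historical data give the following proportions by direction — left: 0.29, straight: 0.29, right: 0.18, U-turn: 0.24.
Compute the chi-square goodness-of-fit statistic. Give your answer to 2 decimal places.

26.67

Expected counts E_i = n·p_i: 110×0.29 = 31.9, 110×0.29 = 31.9, 110×0.18 = 19.8, 110×0.24 = 26.4.
χ² = (10−31.9)²/31.9 + (38−31.9)²/31.9 + (19−19.8)²/19.8 + (43−26.4)²/26.4
   = 15.035 + 1.166 + 0.032 + 10.438
Sum = 26.67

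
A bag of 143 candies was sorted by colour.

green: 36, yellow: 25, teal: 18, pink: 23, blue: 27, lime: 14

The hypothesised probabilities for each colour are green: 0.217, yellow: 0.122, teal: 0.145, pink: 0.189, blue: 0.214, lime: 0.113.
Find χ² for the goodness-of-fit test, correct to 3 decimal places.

Expected counts E_i = n·p_i: 143×0.217 = 31.031, 143×0.122 = 17.446, 143×0.145 = 20.735, 143×0.189 = 27.027, 143×0.214 = 30.602, 143×0.113 = 16.159.
χ² = (36−31.031)²/31.031 + (25−17.446)²/17.446 + (18−20.735)²/20.735 + (23−27.027)²/27.027 + (27−30.602)²/30.602 + (14−16.159)²/16.159
   = 0.7957 + 3.2708 + 0.3608 + 0.6000 + 0.4240 + 0.2885
Sum = 5.740

5.740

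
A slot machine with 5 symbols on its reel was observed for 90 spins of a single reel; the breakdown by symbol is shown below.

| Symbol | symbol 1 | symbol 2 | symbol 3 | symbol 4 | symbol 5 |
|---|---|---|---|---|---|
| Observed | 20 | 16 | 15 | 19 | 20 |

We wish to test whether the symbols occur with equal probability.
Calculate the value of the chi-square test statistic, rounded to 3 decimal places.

1.222

Under H₀ each category has probability 1/5, so each expected count is 90/5 = 18.
χ² = (20−18)²/18 + (16−18)²/18 + (15−18)²/18 + (19−18)²/18 + (20−18)²/18
   = 0.2222 + 0.2222 + 0.5000 + 0.0556 + 0.2222
Sum = 1.222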